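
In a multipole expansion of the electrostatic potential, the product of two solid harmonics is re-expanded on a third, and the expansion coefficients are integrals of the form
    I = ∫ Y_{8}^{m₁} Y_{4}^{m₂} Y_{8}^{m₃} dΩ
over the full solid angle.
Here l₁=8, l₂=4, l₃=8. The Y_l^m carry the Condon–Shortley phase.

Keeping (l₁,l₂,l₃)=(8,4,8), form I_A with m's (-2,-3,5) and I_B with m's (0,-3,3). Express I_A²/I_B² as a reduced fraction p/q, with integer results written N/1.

91/27

Same 8,4,8: normalisation and zero-m 3j drop out of the ratio.
A: Δ: 4! 12! 4! / 21! → 1/185175900; sum: t=0:+1/1045094400 t=1:−1/313528320 = -1/447897600; 3j²(8 4 8; -2 -3 5) = Δ·Π!·Σ² = 77/5814  (sign +1)
B: Δ: 4! 12! 4! / 21! → 1/185175900; sum: t=0:+1/139345920 t=1:−1/87091200 = -1/232243200; 3j²(8 4 8; 0 -3 3) = Δ·Π!·Σ² = 33/8398  (sign +1)
I_A²/I_B² = (77/5814)/(33/8398) = 91/27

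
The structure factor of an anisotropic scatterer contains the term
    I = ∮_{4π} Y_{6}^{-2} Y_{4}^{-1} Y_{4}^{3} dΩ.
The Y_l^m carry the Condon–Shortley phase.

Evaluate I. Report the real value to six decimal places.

Rules hold: Σm=0, L=14 even, 2≤4≤10.
N = 13·9·9 = 1053
Δ = 6!·6!·2!/15! = 1/1261260
Racah Σ t=2..4: t=2:+1/4608 t=3:−1/1296 t=4:+1/4608 = -7/20736
⇒ 3j(6 4 4; 0 0 0)² = 20/1287, sgn -1
Racah Σ t=2..3: t=2:+1/34560 t=3:−1/8640 = -1/11520
⇒ 3j(6 4 4; -2 -1 3)² = 3/143, sgn +1
4πI² = N·(3j₀)²·(3jₘ)² = 540/1573
I = -1·√(0.343293/4π) = -0.16528277

-0.165283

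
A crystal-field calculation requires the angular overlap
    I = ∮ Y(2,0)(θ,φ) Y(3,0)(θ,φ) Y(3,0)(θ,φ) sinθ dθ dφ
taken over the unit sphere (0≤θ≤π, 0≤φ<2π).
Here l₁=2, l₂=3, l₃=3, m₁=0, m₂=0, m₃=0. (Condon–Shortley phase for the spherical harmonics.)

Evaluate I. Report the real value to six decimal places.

0.168209

Checks pass: Σm=0; 8 even; l₃=3∈[1,5].
(2·2+1)(2·3+1)(2·3+1) = 245
Δ: 2! 2! 4! / 9! → 1/3780
sum: t=0:+1/24 t=1:−1/4 t=2:+1/24 = -1/6
3j²(2 3 3; 0 0 0) = Δ·Π!·Σ² = 4/105  (sign +1)
(m-triple is (0,0,0) — same symbol as above.)
combine: 4πI² = 245·4/105·4/105 = 16/45
take √, sign +1: I = 0.16820883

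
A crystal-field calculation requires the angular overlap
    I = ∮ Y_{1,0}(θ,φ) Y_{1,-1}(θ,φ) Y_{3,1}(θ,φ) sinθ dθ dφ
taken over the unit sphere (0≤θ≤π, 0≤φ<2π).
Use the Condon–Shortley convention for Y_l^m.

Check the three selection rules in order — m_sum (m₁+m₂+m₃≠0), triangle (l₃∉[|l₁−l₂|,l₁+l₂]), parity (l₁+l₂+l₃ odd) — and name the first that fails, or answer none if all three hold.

triangle

azimuthal sum: 0 − 1 + 1 = 0  ✓
0 ≤ 3 ≤ 2 (triangle on l)  ✗
L = 1 + 1 + 3 = 5 (odd)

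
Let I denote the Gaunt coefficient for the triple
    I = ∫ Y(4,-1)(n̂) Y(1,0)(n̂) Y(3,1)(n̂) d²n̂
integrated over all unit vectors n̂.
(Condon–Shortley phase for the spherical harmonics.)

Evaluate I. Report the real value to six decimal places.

m-sum 0 ✓  L=8 even ✓  3≤3≤5 ✓
Π(2lᵢ+1) = 9×3×7 = 189
triangle coeff Δ(4,1,3) = 1/252
Σ_t [1,1]: t=1:−1/36 = -1/36
(3j)²=4/63 [(4 1 3; 0 0 0)], sign=+1
Σ_t [1,1]: t=1:−1/48 = -1/48
(3j)²=5/84 [(4 1 3; -1 0 1)], sign=-1
⇒ 4πI² = 5/7
I = (-1)√(5/7/(4π)) = -0.23841361

-0.238414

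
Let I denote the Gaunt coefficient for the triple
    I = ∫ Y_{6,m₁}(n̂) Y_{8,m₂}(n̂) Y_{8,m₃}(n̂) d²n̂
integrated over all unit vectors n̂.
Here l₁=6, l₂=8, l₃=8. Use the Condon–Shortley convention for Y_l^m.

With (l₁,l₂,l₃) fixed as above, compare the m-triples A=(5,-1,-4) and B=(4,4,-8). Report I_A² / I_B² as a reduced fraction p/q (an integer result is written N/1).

81/130

Shared (l₁,l₂,l₃)=(6,8,8): N and (l;000)² cancel in I_A²/I_B².
A: Δ = 6!·6!·10!/23! = 1/13742520792; Racah Σ t=0..1: t=0:+1/2612736000 t=1:−1/1492992000 = -1/3483648000; ⇒ 3j(6 8 8; 5 -1 -4)² = 486/96577, sgn -1
B: Δ = 6!·6!·10!/23! = 1/13742520792; Racah Σ t=2..2: t=2:+1/125411328000 = 1/125411328000; ⇒ 3j(6 8 8; 4 4 -8)² = 60/7429, sgn +1
I_A²/I_B² = (486/96577)/(60/7429) = 81/130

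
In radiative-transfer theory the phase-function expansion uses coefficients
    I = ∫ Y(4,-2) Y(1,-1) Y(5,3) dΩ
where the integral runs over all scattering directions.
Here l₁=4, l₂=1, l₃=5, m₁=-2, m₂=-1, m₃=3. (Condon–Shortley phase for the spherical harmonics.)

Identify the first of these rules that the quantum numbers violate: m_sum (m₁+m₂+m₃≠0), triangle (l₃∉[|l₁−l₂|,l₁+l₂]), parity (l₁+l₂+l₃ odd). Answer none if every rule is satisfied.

none

Σmᵢ = 0  ✓
l₃∈[|l₁−l₂|,l₁+l₂]=[3,5], have l₃=5  ✓
Σlᵢ = 10 ⇒ even  ✓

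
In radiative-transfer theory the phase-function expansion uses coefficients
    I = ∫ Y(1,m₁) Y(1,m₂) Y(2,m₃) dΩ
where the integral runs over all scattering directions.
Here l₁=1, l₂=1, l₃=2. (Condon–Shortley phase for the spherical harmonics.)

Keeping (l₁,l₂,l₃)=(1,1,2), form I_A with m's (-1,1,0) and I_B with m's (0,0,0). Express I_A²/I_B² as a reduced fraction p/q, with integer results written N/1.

1/4

Shared (l₁,l₂,l₃)=(1,1,2): N and (l;000)² cancel in I_A²/I_B².
A: Δ = 0!·2!·2!/5! = 1/30; Racah Σ t=0..0: t=0:+1/4 = 1/4; ⇒ 3j(1 1 2; -1 1 0)² = 1/30, sgn +1
B: Δ = 0!·2!·2!/5! = 1/30; Racah Σ t=0..0: t=0:+1/1 = 1/1; ⇒ 3j(1 1 2; 0 0 0)² = 2/15, sgn +1
I_A²/I_B² = (1/30)/(2/15) = 1/4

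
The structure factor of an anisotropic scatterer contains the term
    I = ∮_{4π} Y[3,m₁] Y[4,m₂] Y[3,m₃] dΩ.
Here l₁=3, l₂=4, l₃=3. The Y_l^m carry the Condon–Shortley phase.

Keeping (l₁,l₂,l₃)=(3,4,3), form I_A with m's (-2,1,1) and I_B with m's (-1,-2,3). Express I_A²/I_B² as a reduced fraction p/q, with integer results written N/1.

Shared (l₁,l₂,l₃)=(3,4,3): N and (l;000)² cancel in I_A²/I_B².
A: Δ = 4!·2!·4!/11! = 1/34650; Racah Σ t=3..4: t=3:−1/48 t=4:+1/144 = -1/72; ⇒ 3j(3 4 3; -2 1 1)² = 16/693, sgn -1
B: Δ = 4!·2!·4!/11! = 1/34650; Racah Σ t=2..2: t=2:+1/192 = 1/192; ⇒ 3j(3 4 3; -1 -2 3)² = 3/77, sgn +1
I_A²/I_B² = (16/693)/(3/77) = 16/27

16/27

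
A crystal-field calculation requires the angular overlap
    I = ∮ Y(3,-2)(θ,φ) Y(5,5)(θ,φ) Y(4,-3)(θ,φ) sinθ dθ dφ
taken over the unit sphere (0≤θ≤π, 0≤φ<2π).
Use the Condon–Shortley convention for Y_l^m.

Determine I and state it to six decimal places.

-0.212007

Rules hold: Σm=0, L=12 even, 2≤4≤8.
N = 7·11·9 = 693
Δ = 4!·2!·6!/13! = 1/180180
Racah Σ t=1..3: t=1:−1/576 t=2:+1/144 t=3:−1/576 = 1/288
⇒ 3j(3 5 4; 0 0 0)² = 20/1001, sgn +1
Racah Σ t=4..4: t=4:+1/17280 = 1/17280
⇒ 3j(3 5 4; -2 5 -3)² = 35/858, sgn -1
4πI² = N·(3j₀)²·(3jₘ)² = 1050/1859
I = -1·√(0.56482/4π) = -0.21200691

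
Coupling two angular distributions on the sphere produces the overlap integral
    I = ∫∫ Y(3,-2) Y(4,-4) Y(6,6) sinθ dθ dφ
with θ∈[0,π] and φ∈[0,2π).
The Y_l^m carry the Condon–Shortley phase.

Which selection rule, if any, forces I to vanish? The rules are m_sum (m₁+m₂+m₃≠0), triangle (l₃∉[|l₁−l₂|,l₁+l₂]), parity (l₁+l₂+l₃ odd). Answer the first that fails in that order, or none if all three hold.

m₁+m₂+m₃ = -2 − 4 + 6 = 0  ✓
triangle: |3−4|=1 ≤ l₃=6 ≤ 3+4=7  ✓
parity: l₁+l₂+l₃ = 13 is odd  ✗

parity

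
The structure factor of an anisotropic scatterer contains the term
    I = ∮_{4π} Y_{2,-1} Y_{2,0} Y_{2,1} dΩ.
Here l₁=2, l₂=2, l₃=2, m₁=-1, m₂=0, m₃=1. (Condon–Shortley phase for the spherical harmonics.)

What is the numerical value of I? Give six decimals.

m-sum 0 ✓  L=6 even ✓  0≤2≤4 ✓
Π(2lᵢ+1) = 5×5×5 = 125
triangle coeff Δ(2,2,2) = 1/630
Σ_t [0,2]: t=0:+1/8 t=1:−1/1 t=2:+1/8 = -3/4
(3j)²=2/35 [(2 2 2; 0 0 0)], sign=-1
Σ_t [1,2]: t=1:−1/2 t=2:+1/4 = -1/4
(3j)²=1/70 [(2 2 2; -1 0 1)], sign=+1
⇒ 4πI² = 5/49
I = (-1)√(5/49/(4π)) = -0.09011188

-0.090112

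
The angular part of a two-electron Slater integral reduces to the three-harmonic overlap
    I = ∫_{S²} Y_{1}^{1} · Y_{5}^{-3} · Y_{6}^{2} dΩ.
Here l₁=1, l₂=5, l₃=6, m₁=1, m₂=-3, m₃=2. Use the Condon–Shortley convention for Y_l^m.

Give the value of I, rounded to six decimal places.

0.100084

Checks pass: Σm=0; 12 even; l₃=6∈[4,6].
(2·1+1)(2·5+1)(2·6+1) = 429
Δ: 0! 2! 10! / 13! → 1/858
sum: t=0:+1/14400 = 1/14400
3j²(1 5 6; 0 0 0) = Δ·Π!·Σ² = 6/143  (sign +1)
sum: t=0:+1/161280 = 1/161280
3j²(1 5 6; 1 -3 2) = Δ·Π!·Σ² = 1/143  (sign +1)
combine: 4πI² = 429·6/143·1/143 = 18/143
take √, sign +1: I = 0.10008369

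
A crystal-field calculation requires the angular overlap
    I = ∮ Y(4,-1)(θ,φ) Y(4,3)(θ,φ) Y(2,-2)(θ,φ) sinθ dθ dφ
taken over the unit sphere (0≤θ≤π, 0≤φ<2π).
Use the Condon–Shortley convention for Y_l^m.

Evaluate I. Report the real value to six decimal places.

0.159270

m-sum 0 ✓  L=10 even ✓  0≤2≤8 ✓
Π(2lᵢ+1) = 9×9×5 = 405
triangle coeff Δ(4,4,2) = 1/13860
Σ_t [2,4]: t=2:+1/192 t=3:−1/36 t=4:+1/192 = -5/288
(3j)²=20/693 [(4 4 2; 0 0 0)], sign=-1
Σ_t [5,5]: t=5:−1/480 = -1/480
(3j)²=3/110 [(4 4 2; -1 3 -2)], sign=-1
⇒ 4πI² = 270/847
I = (+1)√(270/847/(4π)) = 0.15927046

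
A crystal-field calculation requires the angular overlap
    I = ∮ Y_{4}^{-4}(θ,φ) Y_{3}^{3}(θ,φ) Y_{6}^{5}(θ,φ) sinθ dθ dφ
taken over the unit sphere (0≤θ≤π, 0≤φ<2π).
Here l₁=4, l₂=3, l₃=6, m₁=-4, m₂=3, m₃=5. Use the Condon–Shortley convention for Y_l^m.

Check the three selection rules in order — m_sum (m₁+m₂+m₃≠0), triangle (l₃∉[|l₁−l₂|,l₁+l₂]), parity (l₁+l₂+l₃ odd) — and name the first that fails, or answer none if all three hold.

m_sum

m₁+m₂+m₃ = -4 + 3 + 5 = 4  ✗
triangle: |4−3|=1 ≤ l₃=6 ≤ 4+3=7
parity: l₁+l₂+l₃ = 13 is odd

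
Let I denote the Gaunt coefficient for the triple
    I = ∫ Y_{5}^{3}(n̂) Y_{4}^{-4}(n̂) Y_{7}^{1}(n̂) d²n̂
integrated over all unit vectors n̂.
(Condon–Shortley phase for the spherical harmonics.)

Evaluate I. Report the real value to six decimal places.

0.073615

m-sum 0 ✓  L=16 even ✓  1≤7≤9 ✓
Π(2lᵢ+1) = 11×9×15 = 1485
triangle coeff Δ(5,4,7) = 1/6126120
Σ_t [0,2]: t=0:+1/69120 t=1:−1/20736 t=2:+1/69120 = -1/51840
(3j)²=280/21879 [(5 4 7; 0 0 0)], sign=+1
Σ_t [0,0]: t=0:+1/2073600 = 1/2073600
(3j)²=392/109395 [(5 4 7; 3 -4 1)], sign=+1
⇒ 4πI² = 109760/1611753
I = (+1)√(109760/1611753/(4π)) = 0.07361526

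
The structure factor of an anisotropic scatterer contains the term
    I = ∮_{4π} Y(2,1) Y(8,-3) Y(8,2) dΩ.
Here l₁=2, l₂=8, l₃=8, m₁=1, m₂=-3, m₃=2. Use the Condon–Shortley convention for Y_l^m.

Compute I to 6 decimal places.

Rules hold: Σm=0, L=18 even, 6≤8≤10.
N = 5·17·17 = 1445
Δ = 2!·2!·14!/19! = 1/348840
Racah Σ t=0..2: t=0:+1/116121600 t=1:−1/25401600 t=2:+1/116121600 = -1/45158400
⇒ 3j(2 8 8; 0 0 0)² = 24/1615, sgn -1
Racah Σ t=0..1: t=0:+1/87091200 t=1:−1/174182400 = 1/174182400
⇒ 3j(2 8 8; 1 -3 2)² = 55/7752, sgn +1
4πI² = N·(3j₀)²·(3jₘ)² = 55/361
I = -1·√(0.152355/4π) = -0.11010900

-0.110109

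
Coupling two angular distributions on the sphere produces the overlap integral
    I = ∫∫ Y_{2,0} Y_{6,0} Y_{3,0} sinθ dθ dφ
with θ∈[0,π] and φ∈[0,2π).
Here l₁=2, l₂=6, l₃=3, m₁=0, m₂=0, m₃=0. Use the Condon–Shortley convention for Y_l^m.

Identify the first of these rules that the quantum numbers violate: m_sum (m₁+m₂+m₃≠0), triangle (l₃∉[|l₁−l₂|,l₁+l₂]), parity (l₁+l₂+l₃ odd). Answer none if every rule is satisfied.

triangle

Σmᵢ = 0  ✓
l₃∈[|l₁−l₂|,l₁+l₂]=[4,8], have l₃=3  ✗
Σlᵢ = 11 ⇒ odd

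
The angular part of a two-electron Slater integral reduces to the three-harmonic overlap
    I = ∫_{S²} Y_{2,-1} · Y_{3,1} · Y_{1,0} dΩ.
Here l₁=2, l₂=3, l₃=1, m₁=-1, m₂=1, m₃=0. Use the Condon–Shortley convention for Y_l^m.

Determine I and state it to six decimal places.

-0.233597

Checks pass: Σm=0; 6 even; l₃=1∈[1,5].
(2·2+1)(2·3+1)(2·1+1) = 105
Δ: 4! 0! 2! / 7! → 1/105
sum: t=2:+1/4 = 1/4
3j²(2 3 1; 0 0 0) = Δ·Π!·Σ² = 3/35  (sign -1)
sum: t=3:−1/6 = -1/6
3j²(2 3 1; -1 1 0) = Δ·Π!·Σ² = 8/105  (sign +1)
combine: 4πI² = 105·3/35·8/105 = 24/35
take √, sign -1: I = -0.23359668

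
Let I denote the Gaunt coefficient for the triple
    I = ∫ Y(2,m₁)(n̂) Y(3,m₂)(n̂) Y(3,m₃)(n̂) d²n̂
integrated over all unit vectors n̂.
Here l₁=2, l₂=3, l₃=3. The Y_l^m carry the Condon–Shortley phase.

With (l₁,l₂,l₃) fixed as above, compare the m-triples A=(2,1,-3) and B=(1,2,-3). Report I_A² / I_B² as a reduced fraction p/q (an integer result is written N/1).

2/5

Same 2,3,3: normalisation and zero-m 3j drop out of the ratio.
A: Δ: 2! 2! 4! / 9! → 1/3780; sum: t=0:+1/96 = 1/96; 3j²(2 3 3; 2 1 -3) = Δ·Π!·Σ² = 1/42  (sign +1)
B: Δ: 2! 2! 4! / 9! → 1/3780; sum: t=1:−1/48 = -1/48; 3j²(2 3 3; 1 2 -3) = Δ·Π!·Σ² = 5/84  (sign -1)
I_A²/I_B² = (1/42)/(5/84) = 2/5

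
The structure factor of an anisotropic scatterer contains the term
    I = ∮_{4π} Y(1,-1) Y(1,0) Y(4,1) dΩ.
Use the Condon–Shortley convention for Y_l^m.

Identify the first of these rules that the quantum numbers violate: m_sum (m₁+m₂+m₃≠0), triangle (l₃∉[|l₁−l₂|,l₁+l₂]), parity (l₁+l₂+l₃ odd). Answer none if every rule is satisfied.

Σmᵢ = 0  ✓
l₃∈[|l₁−l₂|,l₁+l₂]=[0,2], have l₃=4  ✗
Σlᵢ = 6 ⇒ even

triangle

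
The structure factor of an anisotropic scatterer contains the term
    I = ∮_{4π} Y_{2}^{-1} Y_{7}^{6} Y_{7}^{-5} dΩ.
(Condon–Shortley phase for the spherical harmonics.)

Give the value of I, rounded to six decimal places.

0.196071

m-sum 0 ✓  L=16 even ✓  5≤7≤9 ✓
Π(2lᵢ+1) = 5×15×15 = 1125
triangle coeff Δ(2,7,7) = 1/185640
Σ_t [0,2]: t=0:+1/2419200 t=1:−1/518400 t=2:+1/2419200 = -1/907200
(3j)²=56/3315 [(2 7 7; 0 0 0)], sign=+1
Σ_t [1,2]: t=1:−1/958003200 t=2:+1/79833600 = 1/87091200
(3j)²=121/4760 [(2 7 7; -1 6 -5)], sign=+1
⇒ 4πI² = 1815/3757
I = (+1)√(1815/3757/(4π)) = 0.19607074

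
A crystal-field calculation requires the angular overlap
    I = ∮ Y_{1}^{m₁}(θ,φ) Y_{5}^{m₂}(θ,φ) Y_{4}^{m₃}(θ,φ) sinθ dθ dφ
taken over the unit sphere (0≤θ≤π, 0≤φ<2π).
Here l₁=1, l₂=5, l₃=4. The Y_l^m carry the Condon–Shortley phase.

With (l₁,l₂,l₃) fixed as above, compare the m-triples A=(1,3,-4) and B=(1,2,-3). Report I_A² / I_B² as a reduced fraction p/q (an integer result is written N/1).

Shared (l₁,l₂,l₃)=(1,5,4): N and (l;000)² cancel in I_A²/I_B².
A: Δ = 2!·0!·8!/11! = 1/495; Racah Σ t=0..0: t=0:+1/80640 = 1/80640; ⇒ 3j(1 5 4; 1 3 -4)² = 1/495, sgn +1
B: Δ = 2!·0!·8!/11! = 1/495; Racah Σ t=0..0: t=0:+1/10080 = 1/10080; ⇒ 3j(1 5 4; 1 2 -3)² = 1/165, sgn -1
I_A²/I_B² = (1/495)/(1/165) = 1/3

1/3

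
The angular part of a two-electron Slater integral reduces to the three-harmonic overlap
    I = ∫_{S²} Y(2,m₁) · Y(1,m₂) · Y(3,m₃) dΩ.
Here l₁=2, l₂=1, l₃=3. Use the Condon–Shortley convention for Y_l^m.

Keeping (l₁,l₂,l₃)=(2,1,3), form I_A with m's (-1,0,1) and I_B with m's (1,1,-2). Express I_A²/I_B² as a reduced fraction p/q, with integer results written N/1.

l's match ⇒ only the (l;m) 3-j factors differ between A and B.
A: triangle coeff Δ(2,1,3) = 1/105; Σ_t [0,0]: t=0:+1/6 = 1/6; (3j)²=8/105 [(2 1 3; -1 0 1)], sign=+1
B: triangle coeff Δ(2,1,3) = 1/105; Σ_t [0,0]: t=0:+1/12 = 1/12; (3j)²=2/21 [(2 1 3; 1 1 -2)], sign=-1
I_A²/I_B² = (8/105)/(2/21) = 4/5

4/5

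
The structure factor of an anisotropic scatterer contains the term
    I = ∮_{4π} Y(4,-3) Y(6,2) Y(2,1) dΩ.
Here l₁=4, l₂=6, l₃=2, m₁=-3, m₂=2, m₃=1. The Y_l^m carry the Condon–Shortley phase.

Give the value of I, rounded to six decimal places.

0.089969

m-sum 0 ✓  L=12 even ✓  2≤2≤10 ✓
Π(2lᵢ+1) = 9×13×5 = 585
triangle coeff Δ(4,6,2) = 1/6435
Σ_t [4,4]: t=4:+1/2304 = 1/2304
(3j)²=5/143 [(4 6 2; 0 0 0)], sign=+1
Σ_t [7,7]: t=7:−1/30240 = -1/30240
(3j)²=32/6435 [(4 6 2; -3 2 1)], sign=+1
⇒ 4πI² = 160/1573
I = (+1)√(160/1573/(4π)) = 0.08996855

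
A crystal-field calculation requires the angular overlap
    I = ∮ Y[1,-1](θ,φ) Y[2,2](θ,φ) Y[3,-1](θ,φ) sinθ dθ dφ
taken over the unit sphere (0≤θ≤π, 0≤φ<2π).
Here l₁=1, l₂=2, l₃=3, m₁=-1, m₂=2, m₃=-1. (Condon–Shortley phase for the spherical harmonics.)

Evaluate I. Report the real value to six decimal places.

-0.082589

m-sum 0 ✓  L=6 even ✓  1≤3≤3 ✓
Π(2lᵢ+1) = 3×5×7 = 105
triangle coeff Δ(1,2,3) = 1/105
Σ_t [0,0]: t=0:+1/4 = 1/4
(3j)²=3/35 [(1 2 3; 0 0 0)], sign=-1
Σ_t [0,0]: t=0:+1/48 = 1/48
(3j)²=1/105 [(1 2 3; -1 2 -1)], sign=+1
⇒ 4πI² = 3/35
I = (-1)√(3/35/(4π)) = -0.08258890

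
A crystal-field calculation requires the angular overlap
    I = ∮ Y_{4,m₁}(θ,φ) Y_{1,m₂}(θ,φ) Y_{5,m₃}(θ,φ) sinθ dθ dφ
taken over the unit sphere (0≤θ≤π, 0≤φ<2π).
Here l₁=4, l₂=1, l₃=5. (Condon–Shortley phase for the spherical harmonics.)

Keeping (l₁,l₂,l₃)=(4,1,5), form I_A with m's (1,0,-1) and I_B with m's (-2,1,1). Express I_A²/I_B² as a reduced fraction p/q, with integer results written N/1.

4/1

Same 4,1,5: normalisation and zero-m 3j drop out of the ratio.
A: Δ: 0! 8! 2! / 11! → 1/495; sum: t=0:+1/720 = 1/720; 3j²(4 1 5; 1 0 -1) = Δ·Π!·Σ² = 8/165  (sign +1)
B: Δ: 0! 8! 2! / 11! → 1/495; sum: t=0:+1/2880 = 1/2880; 3j²(4 1 5; -2 1 1) = Δ·Π!·Σ² = 2/165  (sign +1)
I_A²/I_B² = (8/165)/(2/165) = 4/1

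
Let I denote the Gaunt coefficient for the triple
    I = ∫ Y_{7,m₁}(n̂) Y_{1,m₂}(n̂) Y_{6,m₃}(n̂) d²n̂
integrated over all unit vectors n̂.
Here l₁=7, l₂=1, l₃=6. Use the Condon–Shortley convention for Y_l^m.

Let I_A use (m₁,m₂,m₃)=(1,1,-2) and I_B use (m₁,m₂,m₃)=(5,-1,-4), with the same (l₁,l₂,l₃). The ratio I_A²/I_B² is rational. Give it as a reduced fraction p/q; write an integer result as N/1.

5/22

l's match ⇒ only the (l;m) 3-j factors differ between A and B.
A: triangle coeff Δ(7,1,6) = 1/1365; Σ_t [2,2]: t=2:+1/1935360 = 1/1935360; (3j)²=1/91 [(7 1 6; 1 1 -2)], sign=+1
B: triangle coeff Δ(7,1,6) = 1/1365; Σ_t [0,0]: t=0:+1/14515200 = 1/14515200; (3j)²=22/455 [(7 1 6; 5 -1 -4)], sign=+1
I_A²/I_B² = (1/91)/(22/455) = 5/22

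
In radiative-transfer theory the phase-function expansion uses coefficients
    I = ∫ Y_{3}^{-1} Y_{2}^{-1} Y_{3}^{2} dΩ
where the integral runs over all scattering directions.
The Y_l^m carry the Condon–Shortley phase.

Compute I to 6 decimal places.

0.162868

Rules hold: Σm=0, L=8 even, 1≤3≤5.
N = 7·5·7 = 245
Δ = 2!·4!·2!/9! = 1/3780
Racah Σ t=0..2: t=0:+1/24 t=1:−1/4 t=2:+1/24 = -1/6
⇒ 3j(3 2 3; 0 0 0)² = 4/105, sgn +1
Racah Σ t=0..1: t=0:+1/48 t=1:−1/12 = -1/16
⇒ 3j(3 2 3; -1 -1 2)² = 1/28, sgn +1
4πI² = N·(3j₀)²·(3jₘ)² = 1/3
I = +1·√(0.333333/4π) = 0.16286750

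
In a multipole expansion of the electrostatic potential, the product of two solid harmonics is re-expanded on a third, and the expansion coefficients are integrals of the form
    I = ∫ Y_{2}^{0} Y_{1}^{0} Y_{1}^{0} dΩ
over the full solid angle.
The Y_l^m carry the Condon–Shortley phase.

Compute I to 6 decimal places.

0.252313

Rules hold: Σm=0, L=4 even, 1≤1≤3.
N = 5·3·3 = 45
Δ = 2!·2!·0!/5! = 1/30
Racah Σ t=1..1: t=1:−1/1 = -1/1
⇒ 3j(2 1 1; 0 0 0)² = 2/15, sgn +1
(m-triple is (0,0,0) — same symbol as above.)
4πI² = N·(3j₀)²·(3jₘ)² = 4/5
I = +1·√(0.8/4π) = 0.25231325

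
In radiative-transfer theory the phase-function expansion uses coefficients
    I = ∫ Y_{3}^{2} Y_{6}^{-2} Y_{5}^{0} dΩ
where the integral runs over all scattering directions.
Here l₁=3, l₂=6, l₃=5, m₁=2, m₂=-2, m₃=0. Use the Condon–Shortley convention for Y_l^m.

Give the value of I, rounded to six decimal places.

-0.077843

Rules hold: Σm=0, L=14 even, 3≤5≤9.
N = 7·13·11 = 1001
Δ = 4!·2!·8!/15! = 1/675675
Racah Σ t=1..3: t=1:−1/8640 t=2:+1/2304 t=3:−1/8640 = 7/34560
⇒ 3j(3 6 5; 0 0 0)² = 7/429, sgn -1
Racah Σ t=0..1: t=0:+1/13824 t=1:−1/8640 = -1/23040
⇒ 3j(3 6 5; 2 -2 0)² = 2/429, sgn +1
4πI² = N·(3j₀)²·(3jₘ)² = 98/1287
I = -1·√(0.0761461/4π) = -0.07784287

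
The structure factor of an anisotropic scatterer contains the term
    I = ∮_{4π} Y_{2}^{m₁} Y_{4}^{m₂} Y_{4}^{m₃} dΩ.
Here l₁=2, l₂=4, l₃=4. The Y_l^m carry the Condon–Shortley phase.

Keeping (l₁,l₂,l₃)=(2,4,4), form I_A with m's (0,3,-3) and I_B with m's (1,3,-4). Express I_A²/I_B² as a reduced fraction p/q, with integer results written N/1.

1/12

l's match ⇒ only the (l;m) 3-j factors differ between A and B.
A: triangle coeff Δ(2,4,4) = 1/13860; Σ_t [1,2]: t=1:−1/720 t=2:+1/480 = 1/1440; (3j)²=7/1980 [(2 4 4; 0 3 -3)], sign=-1
B: triangle coeff Δ(2,4,4) = 1/13860; Σ_t [1,1]: t=1:−1/1440 = -1/1440; (3j)²=7/165 [(2 4 4; 1 3 -4)], sign=-1
I_A²/I_B² = (7/1980)/(7/165) = 1/12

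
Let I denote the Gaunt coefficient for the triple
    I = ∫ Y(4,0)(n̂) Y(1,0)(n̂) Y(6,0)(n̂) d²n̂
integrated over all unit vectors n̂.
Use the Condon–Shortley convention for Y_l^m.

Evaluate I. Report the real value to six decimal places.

0.000000

l₃=6 ∉ [3,5] — triangle fails ⇒ I = 0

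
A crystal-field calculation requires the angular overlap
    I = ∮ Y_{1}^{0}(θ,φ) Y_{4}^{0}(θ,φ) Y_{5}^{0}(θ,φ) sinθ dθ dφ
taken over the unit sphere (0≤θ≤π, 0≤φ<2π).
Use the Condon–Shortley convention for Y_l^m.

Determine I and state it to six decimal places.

Rules hold: Σm=0, L=10 even, 3≤5≤5.
N = 3·9·11 = 297
Δ = 0!·2!·8!/11! = 1/495
Racah Σ t=0..0: t=0:+1/576 = 1/576
⇒ 3j(1 4 5; 0 0 0)² = 5/99, sgn -1
(m-triple is (0,0,0) — same symbol as above.)
4πI² = N·(3j₀)²·(3jₘ)² = 25/33
I = +1·√(0.757576/4π) = 0.24553200

0.245532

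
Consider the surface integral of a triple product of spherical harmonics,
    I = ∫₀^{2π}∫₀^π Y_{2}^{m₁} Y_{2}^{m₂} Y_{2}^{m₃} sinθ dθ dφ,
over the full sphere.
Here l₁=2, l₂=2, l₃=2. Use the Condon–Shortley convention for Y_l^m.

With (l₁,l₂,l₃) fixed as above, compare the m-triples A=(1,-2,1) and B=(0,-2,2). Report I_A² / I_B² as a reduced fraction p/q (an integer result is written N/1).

l's match ⇒ only the (l;m) 3-j factors differ between A and B.
A: triangle coeff Δ(2,2,2) = 1/630; Σ_t [0,0]: t=0:+1/4 = 1/4; (3j)²=3/35 [(2 2 2; 1 -2 1)], sign=-1
B: triangle coeff Δ(2,2,2) = 1/630; Σ_t [0,0]: t=0:+1/8 = 1/8; (3j)²=2/35 [(2 2 2; 0 -2 2)], sign=+1
I_A²/I_B² = (3/35)/(2/35) = 3/2

3/2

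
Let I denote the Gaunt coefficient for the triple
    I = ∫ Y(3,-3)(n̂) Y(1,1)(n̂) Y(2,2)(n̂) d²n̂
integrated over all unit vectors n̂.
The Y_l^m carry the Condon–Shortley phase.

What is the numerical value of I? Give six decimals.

Checks pass: Σm=0; 6 even; l₃=2∈[2,4].
(2·3+1)(2·1+1)(2·2+1) = 105
Δ: 2! 4! 0! / 7! → 1/105
sum: t=1:−1/4 = -1/4
3j²(3 1 2; 0 0 0) = Δ·Π!·Σ² = 3/35  (sign -1)
sum: t=2:+1/48 = 1/48
3j²(3 1 2; -3 1 2) = Δ·Π!·Σ² = 1/7  (sign +1)
combine: 4πI² = 105·3/35·1/7 = 9/7
take √, sign -1: I = -0.31986543

-0.319865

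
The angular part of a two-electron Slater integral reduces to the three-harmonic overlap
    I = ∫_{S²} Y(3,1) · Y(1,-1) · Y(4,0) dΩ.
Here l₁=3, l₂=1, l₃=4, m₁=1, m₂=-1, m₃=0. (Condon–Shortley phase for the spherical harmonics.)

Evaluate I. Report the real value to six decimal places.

Rules hold: Σm=0, L=8 even, 2≤4≤4.
N = 7·3·9 = 189
Δ = 0!·6!·2!/9! = 1/252
Racah Σ t=0..0: t=0:+1/36 = 1/36
⇒ 3j(3 1 4; 0 0 0)² = 4/63, sgn +1
Racah Σ t=0..0: t=0:+1/96 = 1/96
⇒ 3j(3 1 4; 1 -1 0)² = 1/42, sgn +1
4πI² = N·(3j₀)²·(3jₘ)² = 2/7
I = +1·√(0.285714/4π) = 0.15078601

0.150786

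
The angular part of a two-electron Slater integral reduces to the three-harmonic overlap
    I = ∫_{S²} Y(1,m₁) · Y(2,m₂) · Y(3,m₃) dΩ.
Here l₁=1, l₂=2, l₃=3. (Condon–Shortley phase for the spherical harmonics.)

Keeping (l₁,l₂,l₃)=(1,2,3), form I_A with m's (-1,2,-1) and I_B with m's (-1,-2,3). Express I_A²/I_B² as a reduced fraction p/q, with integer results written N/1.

l's match ⇒ only the (l;m) 3-j factors differ between A and B.
A: triangle coeff Δ(1,2,3) = 1/105; Σ_t [0,0]: t=0:+1/48 = 1/48; (3j)²=1/105 [(1 2 3; -1 2 -1)], sign=+1
B: triangle coeff Δ(1,2,3) = 1/105; Σ_t [0,0]: t=0:+1/48 = 1/48; (3j)²=1/7 [(1 2 3; -1 -2 3)], sign=+1
I_A²/I_B² = (1/105)/(1/7) = 1/15

1/15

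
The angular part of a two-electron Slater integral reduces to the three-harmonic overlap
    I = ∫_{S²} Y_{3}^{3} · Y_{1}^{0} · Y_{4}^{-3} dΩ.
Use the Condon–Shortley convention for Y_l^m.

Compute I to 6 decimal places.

-0.162868

m-sum 0 ✓  L=8 even ✓  2≤4≤4 ✓
Π(2lᵢ+1) = 7×3×9 = 189
triangle coeff Δ(3,1,4) = 1/252
Σ_t [0,0]: t=0:+1/36 = 1/36
(3j)²=4/63 [(3 1 4; 0 0 0)], sign=+1
Σ_t [0,0]: t=0:+1/720 = 1/720
(3j)²=1/36 [(3 1 4; 3 0 -3)], sign=-1
⇒ 4πI² = 1/3
I = (-1)√(1/3/(4π)) = -0.16286750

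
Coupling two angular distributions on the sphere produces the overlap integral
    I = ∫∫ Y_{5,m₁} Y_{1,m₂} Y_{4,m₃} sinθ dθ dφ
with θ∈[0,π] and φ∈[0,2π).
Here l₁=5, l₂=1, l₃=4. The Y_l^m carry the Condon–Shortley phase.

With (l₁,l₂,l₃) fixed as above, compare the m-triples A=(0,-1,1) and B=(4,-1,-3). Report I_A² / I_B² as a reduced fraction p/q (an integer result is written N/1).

Same 5,1,4: normalisation and zero-m 3j drop out of the ratio.
A: Δ: 2! 8! 0! / 11! → 1/495; sum: t=0:+1/1440 = 1/1440; 3j²(5 1 4; 0 -1 1) = Δ·Π!·Σ² = 2/99  (sign -1)
B: Δ: 2! 8! 0! / 11! → 1/495; sum: t=0:+1/10080 = 1/10080; 3j²(5 1 4; 4 -1 -3) = Δ·Π!·Σ² = 4/55  (sign -1)
I_A²/I_B² = (2/99)/(4/55) = 5/18

5/18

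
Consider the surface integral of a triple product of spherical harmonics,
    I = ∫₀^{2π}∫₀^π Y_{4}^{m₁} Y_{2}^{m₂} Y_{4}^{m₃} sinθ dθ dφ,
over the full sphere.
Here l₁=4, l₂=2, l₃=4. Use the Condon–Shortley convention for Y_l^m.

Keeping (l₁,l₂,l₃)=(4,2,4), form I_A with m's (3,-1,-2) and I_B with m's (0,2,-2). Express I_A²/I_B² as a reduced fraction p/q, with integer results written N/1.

Same 4,2,4: normalisation and zero-m 3j drop out of the ratio.
A: Δ: 2! 6! 2! / 11! → 1/13860; sum: t=0:+1/240 t=1:−1/1440 = 1/288; 3j²(4 2 4; 3 -1 -2) = Δ·Π!·Σ² = 5/132  (sign +1)
B: Δ: 2! 6! 2! / 11! → 1/13860; sum: t=2:+1/192 = 1/192; 3j²(4 2 4; 0 2 -2) = Δ·Π!·Σ² = 3/77  (sign +1)
I_A²/I_B² = (5/132)/(3/77) = 35/36

35/36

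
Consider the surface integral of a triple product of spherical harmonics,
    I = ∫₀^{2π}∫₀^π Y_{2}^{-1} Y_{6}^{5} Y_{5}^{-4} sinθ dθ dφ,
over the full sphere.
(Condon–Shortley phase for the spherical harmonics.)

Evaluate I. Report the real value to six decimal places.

0.000000

l₁+l₂+l₃=13 is odd: 3j(l;000)=0 ⇒ I=0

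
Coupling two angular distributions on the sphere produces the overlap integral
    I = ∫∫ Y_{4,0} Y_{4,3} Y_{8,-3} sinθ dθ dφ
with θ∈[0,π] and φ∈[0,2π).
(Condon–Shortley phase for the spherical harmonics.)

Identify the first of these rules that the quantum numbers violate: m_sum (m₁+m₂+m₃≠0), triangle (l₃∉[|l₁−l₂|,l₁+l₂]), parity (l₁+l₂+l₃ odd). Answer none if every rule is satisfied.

none

m₁+m₂+m₃ = 0 + 3 − 3 = 0  ✓
triangle: |4−4|=0 ≤ l₃=8 ≤ 4+4=8  ✓
parity: l₁+l₂+l₃ = 16 is even  ✓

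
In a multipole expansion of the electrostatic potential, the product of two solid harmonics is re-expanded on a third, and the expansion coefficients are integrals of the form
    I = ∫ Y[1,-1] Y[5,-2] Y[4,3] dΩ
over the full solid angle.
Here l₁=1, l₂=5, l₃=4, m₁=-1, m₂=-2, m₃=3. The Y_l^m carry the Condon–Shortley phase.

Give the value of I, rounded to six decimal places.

0.085055

Rules hold: Σm=0, L=10 even, 4≤4≤6.
N = 3·11·9 = 297
Δ = 2!·0!·8!/11! = 1/495
Racah Σ t=1..1: t=1:−1/576 = -1/576
⇒ 3j(1 5 4; 0 0 0)² = 5/99, sgn -1
Racah Σ t=2..2: t=2:+1/10080 = 1/10080
⇒ 3j(1 5 4; -1 -2 3)² = 1/165, sgn -1
4πI² = N·(3j₀)²·(3jₘ)² = 1/11
I = +1·√(0.0909091/4π) = 0.08505478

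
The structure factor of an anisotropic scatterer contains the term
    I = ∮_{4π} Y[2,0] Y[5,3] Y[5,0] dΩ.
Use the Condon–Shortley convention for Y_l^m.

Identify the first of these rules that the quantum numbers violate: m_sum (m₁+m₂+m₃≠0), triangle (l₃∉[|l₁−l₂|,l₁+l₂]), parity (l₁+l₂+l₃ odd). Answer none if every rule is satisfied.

Σmᵢ = 3  ✗
l₃∈[|l₁−l₂|,l₁+l₂]=[3,7], have l₃=5
Σlᵢ = 12 ⇒ even

m_sum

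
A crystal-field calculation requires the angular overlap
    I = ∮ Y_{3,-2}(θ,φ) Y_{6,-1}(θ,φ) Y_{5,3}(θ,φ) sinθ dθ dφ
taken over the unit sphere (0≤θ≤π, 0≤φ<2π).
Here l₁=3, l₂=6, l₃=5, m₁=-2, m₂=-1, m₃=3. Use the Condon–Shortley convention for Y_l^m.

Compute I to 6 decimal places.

0.166435

Checks pass: Σm=0; 14 even; l₃=5∈[3,9].
(2·3+1)(2·6+1)(2·5+1) = 1001
Δ: 4! 2! 8! / 15! → 1/675675
sum: t=1:−1/8640 t=2:+1/2304 t=3:−1/8640 = 7/34560
3j²(3 6 5; 0 0 0) = Δ·Π!·Σ² = 7/429  (sign -1)
sum: t=3:−1/17280 t=4:+1/120960 = -1/20160
3j²(3 6 5; -2 -1 3) = Δ·Π!·Σ² = 64/3003  (sign -1)
combine: 4πI² = 1001·7/429·64/3003 = 448/1287
take √, sign +1: I = 0.16643505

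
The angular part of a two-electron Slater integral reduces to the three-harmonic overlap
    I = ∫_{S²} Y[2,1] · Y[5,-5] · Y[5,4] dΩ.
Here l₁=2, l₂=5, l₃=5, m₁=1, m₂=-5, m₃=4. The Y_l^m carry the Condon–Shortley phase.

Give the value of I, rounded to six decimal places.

Rules hold: Σm=0, L=12 even, 3≤5≤7.
N = 5·11·11 = 605
Δ = 2!·2!·8!/13! = 1/38610
Racah Σ t=0..2: t=0:+1/2880 t=1:−1/576 t=2:+1/2880 = -1/960
⇒ 3j(2 5 5; 0 0 0)² = 10/429, sgn +1
Racah Σ t=0..0: t=0:+1/80640 = 1/80640
⇒ 3j(2 5 5; 1 -5 4)² = 9/286, sgn -1
4πI² = N·(3j₀)²·(3jₘ)² = 75/169
I = -1·√(0.443787/4π) = -0.18792404

-0.187924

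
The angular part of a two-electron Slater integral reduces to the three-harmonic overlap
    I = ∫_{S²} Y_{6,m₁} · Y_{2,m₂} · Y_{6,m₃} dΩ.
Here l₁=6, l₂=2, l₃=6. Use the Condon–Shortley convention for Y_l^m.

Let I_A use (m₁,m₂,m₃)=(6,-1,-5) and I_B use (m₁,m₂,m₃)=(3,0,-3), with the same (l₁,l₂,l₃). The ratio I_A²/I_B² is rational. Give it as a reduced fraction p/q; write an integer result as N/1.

Same 6,2,6: normalisation and zero-m 3j drop out of the ratio.
A: Δ: 2! 10! 2! / 15! → 1/90090; sum: t=0:+1/7257600 = 1/7257600; 3j²(6 2 6; 6 -1 -5) = Δ·Π!·Σ² = 11/455  (sign -1)
B: Δ: 2! 10! 2! / 15! → 1/90090; sum: t=0:+1/120960 t=1:−1/80640 t=2:+1/1451520 = -1/290304; 3j²(6 2 6; 3 0 -3) = Δ·Π!·Σ² = 5/2002  (sign +1)
I_A²/I_B² = (11/455)/(5/2002) = 242/25

242/25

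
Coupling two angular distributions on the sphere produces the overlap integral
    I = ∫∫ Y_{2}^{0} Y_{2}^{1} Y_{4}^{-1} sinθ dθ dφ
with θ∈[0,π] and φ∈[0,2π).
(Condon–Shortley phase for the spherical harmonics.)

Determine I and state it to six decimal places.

-0.220728

m-sum 0 ✓  L=8 even ✓  0≤4≤4 ✓
Π(2lᵢ+1) = 5×5×9 = 225
triangle coeff Δ(2,2,4) = 1/630
Σ_t [0,0]: t=0:+1/16 = 1/16
(3j)²=2/35 [(2 2 4; 0 0 0)], sign=+1
Σ_t [0,0]: t=0:+1/24 = 1/24
(3j)²=1/21 [(2 2 4; 0 1 -1)], sign=-1
⇒ 4πI² = 30/49
I = (-1)√(30/49/(4π)) = -0.22072812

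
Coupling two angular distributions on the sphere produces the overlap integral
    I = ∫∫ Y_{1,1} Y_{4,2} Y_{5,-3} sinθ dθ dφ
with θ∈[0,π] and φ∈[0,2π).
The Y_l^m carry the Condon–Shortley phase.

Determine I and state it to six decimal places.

-0.259847

Checks pass: Σm=0; 10 even; l₃=5∈[3,5].
(2·1+1)(2·4+1)(2·5+1) = 297
Δ: 0! 2! 8! / 11! → 1/495
sum: t=0:+1/576 = 1/576
3j²(1 4 5; 0 0 0) = Δ·Π!·Σ² = 5/99  (sign -1)
sum: t=0:+1/2880 = 1/2880
3j²(1 4 5; 1 2 -3) = Δ·Π!·Σ² = 28/495  (sign +1)
combine: 4πI² = 297·5/99·28/495 = 28/33
take √, sign -1: I = -0.25984664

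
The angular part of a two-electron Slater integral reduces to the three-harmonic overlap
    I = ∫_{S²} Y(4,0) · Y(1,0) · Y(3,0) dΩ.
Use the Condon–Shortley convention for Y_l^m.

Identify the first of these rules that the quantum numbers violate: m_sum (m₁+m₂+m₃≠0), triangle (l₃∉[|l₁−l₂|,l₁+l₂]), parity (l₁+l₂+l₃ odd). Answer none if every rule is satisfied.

azimuthal sum: 0 + 0 + 0 = 0  ✓
3 ≤ 3 ≤ 5 (triangle on l)  ✓
L = 4 + 1 + 3 = 8 (even)  ✓

none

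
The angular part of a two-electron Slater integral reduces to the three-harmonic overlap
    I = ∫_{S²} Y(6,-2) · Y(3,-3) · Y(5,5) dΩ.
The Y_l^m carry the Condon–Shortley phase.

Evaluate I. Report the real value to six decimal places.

-0.036034

Rules hold: Σm=0, L=14 even, 3≤5≤9.
N = 13·7·11 = 1001
Δ = 4!·8!·2!/15! = 1/675675
Racah Σ t=1..3: t=1:−1/8640 t=2:+1/2304 t=3:−1/8640 = 7/34560
⇒ 3j(6 3 5; 0 0 0)² = 7/429, sgn -1
Racah Σ t=0..0: t=0:+1/1935360 = 1/1935360
⇒ 3j(6 3 5; -2 -3 5)² = 1/1001, sgn +1
4πI² = N·(3j₀)²·(3jₘ)² = 7/429
I = -1·√(0.016317/4π) = -0.03603425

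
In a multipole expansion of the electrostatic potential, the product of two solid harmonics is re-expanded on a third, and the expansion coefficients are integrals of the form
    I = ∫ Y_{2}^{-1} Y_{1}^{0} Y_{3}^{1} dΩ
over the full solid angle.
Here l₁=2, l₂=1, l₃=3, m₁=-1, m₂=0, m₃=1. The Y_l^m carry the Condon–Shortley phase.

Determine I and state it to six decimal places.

-0.233597

m-sum 0 ✓  L=6 even ✓  1≤3≤3 ✓
Π(2lᵢ+1) = 5×3×7 = 105
triangle coeff Δ(2,1,3) = 1/105
Σ_t [0,0]: t=0:+1/4 = 1/4
(3j)²=3/35 [(2 1 3; 0 0 0)], sign=-1
Σ_t [0,0]: t=0:+1/6 = 1/6
(3j)²=8/105 [(2 1 3; -1 0 1)], sign=+1
⇒ 4πI² = 24/35
I = (-1)√(24/35/(4π)) = -0.23359668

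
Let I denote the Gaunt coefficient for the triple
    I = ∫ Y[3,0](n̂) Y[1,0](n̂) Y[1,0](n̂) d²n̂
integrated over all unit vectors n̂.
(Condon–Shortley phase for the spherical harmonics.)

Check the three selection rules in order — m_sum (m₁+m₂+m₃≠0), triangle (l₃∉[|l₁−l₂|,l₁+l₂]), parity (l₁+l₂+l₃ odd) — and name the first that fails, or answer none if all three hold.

m₁+m₂+m₃ = 0 + 0 + 0 = 0  ✓
triangle: |3−1|=2 ≤ l₃=1 ≤ 3+1=4  ✗
parity: l₁+l₂+l₃ = 5 is odd

triangle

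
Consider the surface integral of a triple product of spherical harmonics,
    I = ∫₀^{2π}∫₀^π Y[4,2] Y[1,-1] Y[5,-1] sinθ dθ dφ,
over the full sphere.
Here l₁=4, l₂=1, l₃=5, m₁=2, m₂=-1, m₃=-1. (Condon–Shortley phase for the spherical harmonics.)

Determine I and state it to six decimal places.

-0.120286

Rules hold: Σm=0, L=10 even, 3≤5≤5.
N = 9·3·11 = 297
Δ = 0!·8!·2!/11! = 1/495
Racah Σ t=0..0: t=0:+1/576 = 1/576
⇒ 3j(4 1 5; 0 0 0)² = 5/99, sgn -1
Racah Σ t=0..0: t=0:+1/2880 = 1/2880
⇒ 3j(4 1 5; 2 -1 -1)² = 2/165, sgn +1
4πI² = N·(3j₀)²·(3jₘ)² = 2/11
I = -1·√(0.181818/4π) = -0.12028562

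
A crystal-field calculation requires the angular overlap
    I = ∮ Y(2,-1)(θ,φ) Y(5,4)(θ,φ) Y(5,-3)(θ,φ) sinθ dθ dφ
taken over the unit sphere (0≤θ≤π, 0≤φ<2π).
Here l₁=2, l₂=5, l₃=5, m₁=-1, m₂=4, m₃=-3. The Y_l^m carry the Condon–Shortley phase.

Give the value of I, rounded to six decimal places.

0.196098

Checks pass: Σm=0; 12 even; l₃=5∈[3,7].
(2·2+1)(2·5+1)(2·5+1) = 605
Δ: 2! 2! 8! / 13! → 1/38610
sum: t=0:+1/2880 t=1:−1/576 t=2:+1/2880 = -1/960
3j²(2 5 5; 0 0 0) = Δ·Π!·Σ² = 10/429  (sign +1)
sum: t=1:−1/80640 t=2:+1/10080 = 1/11520
3j²(2 5 5; -1 4 -3) = Δ·Π!·Σ² = 49/1430  (sign +1)
combine: 4πI² = 605·10/429·49/1430 = 245/507
take √, sign +1: I = 0.19609844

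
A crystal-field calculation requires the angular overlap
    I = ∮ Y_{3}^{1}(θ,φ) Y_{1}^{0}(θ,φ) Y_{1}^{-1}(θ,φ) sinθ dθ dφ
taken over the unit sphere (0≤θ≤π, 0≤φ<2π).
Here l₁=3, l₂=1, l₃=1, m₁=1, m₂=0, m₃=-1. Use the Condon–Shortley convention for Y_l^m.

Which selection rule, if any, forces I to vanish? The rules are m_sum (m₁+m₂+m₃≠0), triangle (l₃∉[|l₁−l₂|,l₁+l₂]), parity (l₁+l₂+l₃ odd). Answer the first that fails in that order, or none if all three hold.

triangle

azimuthal sum: 1 + 0 − 1 = 0  ✓
2 ≤ 1 ≤ 4 (triangle on l)  ✗
L = 3 + 1 + 1 = 5 (odd)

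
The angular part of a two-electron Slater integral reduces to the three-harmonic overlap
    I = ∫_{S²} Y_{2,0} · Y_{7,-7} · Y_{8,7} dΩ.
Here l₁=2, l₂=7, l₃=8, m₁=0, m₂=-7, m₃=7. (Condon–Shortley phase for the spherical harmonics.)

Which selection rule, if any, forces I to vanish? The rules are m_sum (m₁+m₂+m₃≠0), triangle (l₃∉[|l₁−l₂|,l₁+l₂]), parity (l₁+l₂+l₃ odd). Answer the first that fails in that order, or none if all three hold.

parity

m₁+m₂+m₃ = 0 − 7 + 7 = 0  ✓
triangle: |2−7|=5 ≤ l₃=8 ≤ 2+7=9  ✓
parity: l₁+l₂+l₃ = 17 is odd  ✗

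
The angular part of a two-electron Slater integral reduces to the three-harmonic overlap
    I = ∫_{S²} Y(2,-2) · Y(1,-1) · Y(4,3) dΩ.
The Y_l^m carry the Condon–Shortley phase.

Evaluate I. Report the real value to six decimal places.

0.000000

triangle: need 1≤l₃≤3, have 4; I=0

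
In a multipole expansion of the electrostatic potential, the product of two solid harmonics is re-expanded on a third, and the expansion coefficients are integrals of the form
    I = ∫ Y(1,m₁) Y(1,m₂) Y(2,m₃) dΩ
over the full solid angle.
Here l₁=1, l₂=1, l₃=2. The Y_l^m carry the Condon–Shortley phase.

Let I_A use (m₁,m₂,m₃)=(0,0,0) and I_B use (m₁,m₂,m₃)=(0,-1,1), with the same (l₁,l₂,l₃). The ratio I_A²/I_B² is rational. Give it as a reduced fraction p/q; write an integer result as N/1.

l's match ⇒ only the (l;m) 3-j factors differ between A and B.
A: triangle coeff Δ(1,1,2) = 1/30; Σ_t [0,0]: t=0:+1/1 = 1/1; (3j)²=2/15 [(1 1 2; 0 0 0)], sign=+1
B: triangle coeff Δ(1,1,2) = 1/30; Σ_t [0,0]: t=0:+1/2 = 1/2; (3j)²=1/10 [(1 1 2; 0 -1 1)], sign=-1
I_A²/I_B² = (2/15)/(1/10) = 4/3

4/3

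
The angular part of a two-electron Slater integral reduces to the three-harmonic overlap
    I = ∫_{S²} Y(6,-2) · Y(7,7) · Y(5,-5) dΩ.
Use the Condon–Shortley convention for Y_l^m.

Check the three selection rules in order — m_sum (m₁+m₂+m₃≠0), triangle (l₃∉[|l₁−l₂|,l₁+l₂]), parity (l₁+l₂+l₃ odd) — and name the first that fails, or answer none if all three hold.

none

m₁+m₂+m₃ = -2 + 7 − 5 = 0  ✓
triangle: |6−7|=1 ≤ l₃=5 ≤ 6+7=13  ✓
parity: l₁+l₂+l₃ = 18 is even  ✓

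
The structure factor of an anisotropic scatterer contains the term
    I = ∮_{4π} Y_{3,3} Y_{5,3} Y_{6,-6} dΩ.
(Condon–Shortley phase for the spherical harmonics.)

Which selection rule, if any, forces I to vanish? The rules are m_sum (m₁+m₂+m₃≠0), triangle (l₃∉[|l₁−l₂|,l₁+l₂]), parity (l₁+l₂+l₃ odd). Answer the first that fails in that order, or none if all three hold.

m₁+m₂+m₃ = 3 + 3 − 6 = 0  ✓
triangle: |3−5|=2 ≤ l₃=6 ≤ 3+5=8  ✓
parity: l₁+l₂+l₃ = 14 is even  ✓

none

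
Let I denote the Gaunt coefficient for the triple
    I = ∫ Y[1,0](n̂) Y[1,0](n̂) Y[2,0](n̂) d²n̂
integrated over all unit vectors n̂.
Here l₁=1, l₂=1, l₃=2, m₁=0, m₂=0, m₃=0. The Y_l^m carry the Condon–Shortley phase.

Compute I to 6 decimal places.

0.252313

m-sum 0 ✓  L=4 even ✓  0≤2≤2 ✓
Π(2lᵢ+1) = 3×3×5 = 45
triangle coeff Δ(1,1,2) = 1/30
Σ_t [0,0]: t=0:+1/1 = 1/1
(3j)²=2/15 [(1 1 2; 0 0 0)], sign=+1
(m-triple is (0,0,0) — same symbol as above.)
⇒ 4πI² = 4/5
I = (+1)√(4/5/(4π)) = 0.25231325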